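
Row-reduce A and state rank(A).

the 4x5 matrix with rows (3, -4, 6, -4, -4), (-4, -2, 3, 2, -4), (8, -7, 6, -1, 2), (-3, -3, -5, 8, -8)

Row reduction:
R2 <- R2 - (-4/3)*R1:  [     0  -22/3     11  -10/3  -28/3 ]
R3 <- R3 - (8/3)*R1:  [    0  11/3   -10  29/3  38/3 ]
R4 <- R4 - (-1)*R1:  [   0   -7    1    4  -12 ]
R3 <- R3 - (-1/2)*R2:  [    0     0  -9/2     8     8 ]
R4 <- R4 - (21/22)*R2:  [      0       0   -19/2   79/11  -34/11 ]
R4 <- R4 - (19/9)*R3:  [        0         0         0   -961/99  -1978/99 ]
Row echelon form:
[ 3     -4     6       -4        -4 ]
[ 0  -22/3    11    -10/3     -28/3 ]
[ 0      0  -9/2        8         8 ]
[ 0      0     0  -961/99  -1978/99 ]
Nonzero rows / pivot columns: 4

rank(A) = 4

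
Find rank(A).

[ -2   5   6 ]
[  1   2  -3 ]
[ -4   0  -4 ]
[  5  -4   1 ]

rank(A) = 3

Row reduction:
R2 <- R2 - (-1/2)*R1:  [   0  9/2    0 ]
R3 <- R3 - (2)*R1:  [   0  -10  -16 ]
R4 <- R4 - (-5/2)*R1:  [    0  17/2    16 ]
R3 <- R3 - (-20/9)*R2:  [   0    0  -16 ]
R4 <- R4 - (17/9)*R2:  [  0   0  16 ]
R4 <- R4 - (-1)*R3:  [ 0  0  0 ]
Row echelon form:
[ -2    5    6 ]
[  0  9/2    0 ]
[  0    0  -16 ]
[  0    0    0 ]
Nonzero rows / pivot columns: 3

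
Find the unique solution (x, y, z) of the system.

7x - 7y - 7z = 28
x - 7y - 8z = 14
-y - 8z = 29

Forward elimination on [A|b]:
R2 <- R2 - (1/7)*R1:  [  0  -6  -7  10 ]
R3 <- R3 - (1/6)*R2:  [     0      0  -41/6   82/3 ]
Row echelon form:
[ 7  -7     -7  |    28 ]
[ 0  -6     -7  |    10 ]
[ 0   0  -41/6  |  82/3 ]
Back-substitution:
z = (82/3) / (-41/6) = -4
y = (10 - (-7)*(-4)) / -6 = 3
x = (28 - (-7)*(3) - (-7)*(-4)) / 7 = 3

(3, 3, -4)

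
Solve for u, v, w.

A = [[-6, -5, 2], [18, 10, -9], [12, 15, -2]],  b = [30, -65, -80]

(-5, -2, -5)

Forward elimination on [A|b]:
R2 <- R2 - (-3)*R1:  [  0  -5  -3  25 ]
R3 <- R3 - (-2)*R1:  [   0    5    2  -20 ]
R3 <- R3 - (-1)*R2:  [  0   0  -1   5 ]
Row echelon form:
[ -6  -5   2  |  30 ]
[  0  -5  -3  |  25 ]
[  0   0  -1  |   5 ]
Back-substitution:
w = (5) / -1 = -5
v = (25 - (-3)*(-5)) / -5 = -2
u = (30 - (-5)*(-2) - (2)*(-5)) / -6 = -5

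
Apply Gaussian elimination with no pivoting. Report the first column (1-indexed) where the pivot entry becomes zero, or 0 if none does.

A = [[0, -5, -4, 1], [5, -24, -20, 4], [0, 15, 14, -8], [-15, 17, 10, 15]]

first zero-pivot column = 1

Naive forward elimination:
Pivot entry (1,1) is zero but row 2 has 5 in column 1 -> naive elimination stops; a row interchange (e.g. R1 <-> R2) would be required here.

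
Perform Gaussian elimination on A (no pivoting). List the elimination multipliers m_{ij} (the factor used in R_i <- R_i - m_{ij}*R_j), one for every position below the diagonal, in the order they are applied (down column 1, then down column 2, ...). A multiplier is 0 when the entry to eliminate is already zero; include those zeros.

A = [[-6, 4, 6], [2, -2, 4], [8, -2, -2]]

multipliers: -1/3, -4/3, -5

Forward elimination:
R2 <- R2 - (-1/3)*R1:  [    0  -2/3     6 ]
R3 <- R3 - (-4/3)*R1:  [    0  10/3     6 ]
R3 <- R3 - (-5)*R2:  [  0   0  36 ]
Multipliers (in order of application): m_{21} = -1/3, m_{31} = -4/3, m_{32} = -5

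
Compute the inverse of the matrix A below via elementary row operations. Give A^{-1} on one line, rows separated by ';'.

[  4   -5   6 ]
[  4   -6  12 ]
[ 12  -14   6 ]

Gauss-Jordan on [A | I]:
R1 <- (1/4)*R1:  [    1  -5/4   3/2  |   1/4     0     0 ]
R2 <- R2 - (4)*R1:  [  0  -1   6  |  -1   1   0 ]
R3 <- R3 - (12)*R1:  [   0    1  -12  |   -3    0    1 ]
R2 <- (1/-1)*R2:  [  0   1  -6  |   1  -1   0 ]
R1 <- R1 - (-5/4)*R2:  [    1     0    -6  |   3/2  -5/4     0 ]
R3 <- R3 - (1)*R2:  [  0   0  -6  |  -4   1   1 ]
R3 <- (1/-6)*R3:  [    0     0     1  |   2/3  -1/6  -1/6 ]
R1 <- R1 - (-6)*R3:  [    1     0     0  |  11/2  -9/4    -1 ]
R2 <- R2 - (-6)*R3:  [  0   1   0  |   5  -2  -1 ]
Right block of [I | A^{-1}] is the inverse:
[ 11/2  -9/4    -1 ]
[    5    -2    -1 ]
[  2/3  -1/6  -1/6 ]

inverse = [11/2 -9/4 -1; 5 -2 -1; 2/3 -1/6 -1/6]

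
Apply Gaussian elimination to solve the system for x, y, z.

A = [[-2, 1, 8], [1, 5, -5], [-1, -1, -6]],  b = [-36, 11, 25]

Forward elimination on [A|b]:
R2 <- R2 - (-1/2)*R1:  [    0  11/2    -1    -7 ]
R3 <- R3 - (1/2)*R1:  [    0  -3/2   -10    43 ]
R3 <- R3 - (-3/11)*R2:  [       0        0  -113/11   452/11 ]
Row echelon form:
[ -2     1        8  |     -36 ]
[  0  11/2       -1  |      -7 ]
[  0     0  -113/11  |  452/11 ]
Back-substitution:
z = (452/11) / (-113/11) = -4
y = (-7 - (-1)*(-4)) / (11/2) = -2
x = (-36 - (1)*(-2) - (8)*(-4)) / -2 = 1

(1, -2, -4)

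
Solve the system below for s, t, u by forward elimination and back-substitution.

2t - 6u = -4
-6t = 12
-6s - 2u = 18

(-3, -2, 0)

Forward elimination on [A|b]:
R1 <-> R3   (pivot in column 1 was zero)
[ -6   0  -2  18 ]
[  0  -6   0  12 ]
[  0   2  -6  -4 ]
R3 <- R3 - (-1/3)*R2:  [  0   0  -6   0 ]
Row echelon form:
[ -6   0  -2  |  18 ]
[  0  -6   0  |  12 ]
[  0   0  -6  |   0 ]
Back-substitution:
u = (0) / -6 = 0
t = (12) / -6 = -2
s = (18 - (-2)*(0)) / -6 = -3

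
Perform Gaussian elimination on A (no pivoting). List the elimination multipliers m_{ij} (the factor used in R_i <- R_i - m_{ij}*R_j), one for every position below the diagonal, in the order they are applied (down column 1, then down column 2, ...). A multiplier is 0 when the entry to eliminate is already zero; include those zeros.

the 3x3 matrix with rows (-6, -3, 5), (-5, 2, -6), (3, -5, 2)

Forward elimination:
R2 <- R2 - (5/6)*R1:  [     0    9/2  -61/6 ]
R3 <- R3 - (-1/2)*R1:  [     0  -13/2    9/2 ]
R3 <- R3 - (-13/9)*R2:  [       0        0  -275/27 ]
Multipliers (in order of application): m_{21} = 5/6, m_{31} = -1/2, m_{32} = -13/9

multipliers: 5/6, -1/2, -13/9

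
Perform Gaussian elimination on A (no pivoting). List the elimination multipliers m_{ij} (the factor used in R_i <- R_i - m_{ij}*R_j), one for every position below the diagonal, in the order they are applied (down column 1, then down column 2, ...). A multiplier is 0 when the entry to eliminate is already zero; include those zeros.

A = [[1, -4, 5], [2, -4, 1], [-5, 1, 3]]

multipliers: 2, -5, -19/4

Forward elimination:
R2 <- R2 - (2)*R1:  [  0   4  -9 ]
R3 <- R3 - (-5)*R1:  [   0  -19   28 ]
R3 <- R3 - (-19/4)*R2:  [     0      0  -59/4 ]
Multipliers (in order of application): m_{21} = 2, m_{31} = -5, m_{32} = -19/4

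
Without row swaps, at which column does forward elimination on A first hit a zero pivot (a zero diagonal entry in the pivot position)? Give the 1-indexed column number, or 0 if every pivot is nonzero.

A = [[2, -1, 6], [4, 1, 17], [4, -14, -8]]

first zero-pivot column = 3

Naive forward elimination:
R2 <- R2 - (2)*R1:  [ 0  3  5 ]
R3 <- R3 - (2)*R1:  [   0  -12  -20 ]
R3 <- R3 - (-4)*R2:  [ 0  0  0 ]
Matrix at this point:
[ 2  -1  6 ]
[ 0   3  5 ]
[ 0   0  0 ]
Pivot entry (3,3) in the last row is zero and there are no rows below to swap with -> zero pivot in column 3 (A is singular).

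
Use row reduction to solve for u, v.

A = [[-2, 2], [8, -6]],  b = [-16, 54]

Forward elimination on [A|b]:
R2 <- R2 - (-4)*R1:  [   0    2  -10 ]
Row echelon form:
[ -2  2  |  -16 ]
[  0  2  |  -10 ]
Back-substitution:
v = (-10) / 2 = -5
u = (-16 - (2)*(-5)) / -2 = 3

(3, -5)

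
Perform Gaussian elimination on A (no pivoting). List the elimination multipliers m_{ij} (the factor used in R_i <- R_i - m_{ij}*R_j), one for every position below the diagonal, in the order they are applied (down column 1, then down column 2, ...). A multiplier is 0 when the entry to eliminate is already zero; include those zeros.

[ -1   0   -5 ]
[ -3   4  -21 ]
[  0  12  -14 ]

multipliers: 3, 0, 3

Forward elimination:
R2 <- R2 - (3)*R1:  [  0   4  -6 ]
R3: entry in column 1 is already 0 -> m_{31} = 0 (no row operation needed)
R3 <- R3 - (3)*R2:  [ 0  0  4 ]
Multipliers (in order of application): m_{21} = 3, m_{31} = 0, m_{32} = 3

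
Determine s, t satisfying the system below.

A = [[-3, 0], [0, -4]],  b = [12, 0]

(-4, 0)

Forward elimination on [A|b]:
Row echelon form:
[ -3   0  |  12 ]
[  0  -4  |   0 ]
Back-substitution:
t = (0) / -4 = 0
s = (12) / -3 = -4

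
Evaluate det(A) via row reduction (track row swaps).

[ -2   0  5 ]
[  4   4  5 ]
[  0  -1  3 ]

det(A) = -54

Forward elimination:
R2 <- R2 - (-2)*R1:  [  0   4  15 ]
R3 <- R3 - (-1/4)*R2:  [    0     0  27/4 ]
Upper-triangular form:
[ -2  0     5 ]
[  0  4    15 ]
[  0  0  27/4 ]
det(A) = (-1)^0 * (-2) * (4) * (27/4) = -54  (0 row swaps -> sign +1)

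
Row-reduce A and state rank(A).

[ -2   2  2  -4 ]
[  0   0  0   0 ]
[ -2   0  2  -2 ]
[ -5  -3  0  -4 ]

rank(A) = 3

Row reduction:
R3 <- R3 - (1)*R1:  [  0  -2   0   2 ]
R4 <- R4 - (5/2)*R1:  [  0  -8  -5   6 ]
R2 <-> R3   (pivot in column 2 was zero)
[ -2   2   2  -4 ]
[  0  -2   0   2 ]
[  0   0   0   0 ]
[  0  -8  -5   6 ]
R4 <- R4 - (4)*R2:  [  0   0  -5  -2 ]
R3 <-> R4   (pivot in column 3 was zero)
[ -2   2   2  -4 ]
[  0  -2   0   2 ]
[  0   0  -5  -2 ]
[  0   0   0   0 ]
Row echelon form:
[ -2   2   2  -4 ]
[  0  -2   0   2 ]
[  0   0  -5  -2 ]
[  0   0   0   0 ]
Nonzero rows / pivot columns: 3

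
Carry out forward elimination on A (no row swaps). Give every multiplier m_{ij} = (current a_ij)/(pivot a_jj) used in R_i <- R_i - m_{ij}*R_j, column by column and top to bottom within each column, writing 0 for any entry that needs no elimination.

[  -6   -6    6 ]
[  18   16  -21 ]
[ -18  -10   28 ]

multipliers: -3, 3, -4

Forward elimination:
R2 <- R2 - (-3)*R1:  [  0  -2  -3 ]
R3 <- R3 - (3)*R1:  [  0   8  10 ]
R3 <- R3 - (-4)*R2:  [  0   0  -2 ]
Multipliers (in order of application): m_{21} = -3, m_{31} = 3, m_{32} = -4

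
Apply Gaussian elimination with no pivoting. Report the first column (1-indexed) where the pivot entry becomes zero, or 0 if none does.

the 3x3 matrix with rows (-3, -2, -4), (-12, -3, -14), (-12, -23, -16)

Naive forward elimination:
R2 <- R2 - (4)*R1:  [ 0  5  2 ]
R3 <- R3 - (4)*R1:  [   0  -15    0 ]
R3 <- R3 - (-3)*R2:  [ 0  0  6 ]
All pivots nonzero; naive elimination completes without hitting a zero pivot.

first zero-pivot column = 0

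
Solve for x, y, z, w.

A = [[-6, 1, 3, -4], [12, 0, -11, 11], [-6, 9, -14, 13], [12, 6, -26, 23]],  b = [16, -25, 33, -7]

(-3, 0, -2, -1)

Forward elimination on [A|b]:
R2 <- R2 - (-2)*R1:  [  0   2  -5   3   7 ]
R3 <- R3 - (1)*R1:  [   0    8  -17   17   17 ]
R4 <- R4 - (-2)*R1:  [   0    8  -20   15   25 ]
R3 <- R3 - (4)*R2:  [   0    0    3    5  -11 ]
R4 <- R4 - (4)*R2:  [  0   0   0   3  -3 ]
Row echelon form:
[ -6  1   3  -4  |   16 ]
[  0  2  -5   3  |    7 ]
[  0  0   3   5  |  -11 ]
[  0  0   0   3  |   -3 ]
Back-substitution:
w = (-3) / 3 = -1
z = (-11 - (5)*(-1)) / 3 = -2
y = (7 - (-5)*(-2) - (3)*(-1)) / 2 = 0
x = (16 - (1)*(0) - (3)*(-2) - (-4)*(-1)) / -6 = -3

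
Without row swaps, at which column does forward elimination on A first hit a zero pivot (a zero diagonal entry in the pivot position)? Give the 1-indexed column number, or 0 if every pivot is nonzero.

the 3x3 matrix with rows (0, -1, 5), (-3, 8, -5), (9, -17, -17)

first zero-pivot column = 1

Naive forward elimination:
Pivot entry (1,1) is zero but row 2 has -3 in column 1 -> naive elimination stops; a row interchange (e.g. R1 <-> R2) would be required here.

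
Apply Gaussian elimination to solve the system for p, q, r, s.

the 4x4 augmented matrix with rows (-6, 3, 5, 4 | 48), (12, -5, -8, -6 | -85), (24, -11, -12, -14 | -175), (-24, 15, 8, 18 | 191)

(-4, 1, 1, 4)

Forward elimination on [A|b]:
R2 <- R2 - (-2)*R1:  [  0   1   2   2  11 ]
R3 <- R3 - (-4)*R1:  [  0   1   8   2  17 ]
R4 <- R4 - (4)*R1:  [   0    3  -12    2   -1 ]
R3 <- R3 - (1)*R2:  [ 0  0  6  0  6 ]
R4 <- R4 - (3)*R2:  [   0    0  -18   -4  -34 ]
R4 <- R4 - (-3)*R3:  [   0    0    0   -4  -16 ]
Row echelon form:
[ -6  3  5   4  |   48 ]
[  0  1  2   2  |   11 ]
[  0  0  6   0  |    6 ]
[  0  0  0  -4  |  -16 ]
Back-substitution:
s = (-16) / -4 = 4
r = (6) / 6 = 1
q = (11 - (2)*(1) - (2)*(4)) / 1 = 1
p = (48 - (3)*(1) - (5)*(1) - (4)*(4)) / -6 = -4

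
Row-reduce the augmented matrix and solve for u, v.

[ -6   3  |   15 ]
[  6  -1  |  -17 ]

Forward elimination on [A|b]:
R2 <- R2 - (-1)*R1:  [  0   2  -2 ]
Row echelon form:
[ -6  3  |  15 ]
[  0  2  |  -2 ]
Back-substitution:
v = (-2) / 2 = -1
u = (15 - (3)*(-1)) / -6 = -3

(-3, -1)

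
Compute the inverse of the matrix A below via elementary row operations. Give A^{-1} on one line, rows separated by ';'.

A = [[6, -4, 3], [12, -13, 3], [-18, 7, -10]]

inverse = [-109/60 19/60 -9/20; -11/10 1/10 -3/10; 5/2 -1/2 1/2]

Gauss-Jordan on [A | I]:
R1 <- (1/6)*R1:  [    1  -2/3   1/2  |   1/6     0     0 ]
R2 <- R2 - (12)*R1:  [  0  -5  -3  |  -2   1   0 ]
R3 <- R3 - (-18)*R1:  [  0  -5  -1  |   3   0   1 ]
R2 <- (1/-5)*R2:  [    0     1   3/5  |   2/5  -1/5     0 ]
R1 <- R1 - (-2/3)*R2:  [     1      0   9/10  |  13/30  -2/15      0 ]
R3 <- R3 - (-5)*R2:  [  0   0   2  |   5  -1   1 ]
R3 <- (1/2)*R3:  [    0     0     1  |   5/2  -1/2   1/2 ]
R1 <- R1 - (9/10)*R3:  [       1        0        0  |  -109/60    19/60    -9/20 ]
R2 <- R2 - (3/5)*R3:  [      0       1       0  |  -11/10    1/10   -3/10 ]
Right block of [I | A^{-1}] is the inverse:
[ -109/60  19/60  -9/20 ]
[  -11/10   1/10  -3/10 ]
[     5/2   -1/2    1/2 ]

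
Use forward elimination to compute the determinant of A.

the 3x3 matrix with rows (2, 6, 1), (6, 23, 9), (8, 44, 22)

Forward elimination:
R2 <- R2 - (3)*R1:  [ 0  5  6 ]
R3 <- R3 - (4)*R1:  [  0  20  18 ]
R3 <- R3 - (4)*R2:  [  0   0  -6 ]
Upper-triangular form:
[ 2  6   1 ]
[ 0  5   6 ]
[ 0  0  -6 ]
det(A) = (-1)^0 * (2) * (5) * (-6) = -60  (0 row swaps -> sign +1)

det(A) = -60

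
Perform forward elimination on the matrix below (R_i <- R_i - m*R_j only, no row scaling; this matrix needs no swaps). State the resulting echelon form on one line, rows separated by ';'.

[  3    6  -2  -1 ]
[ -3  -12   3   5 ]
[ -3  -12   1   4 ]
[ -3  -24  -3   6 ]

Forward elimination:
R2 <- R2 - (-1)*R1:  [  0  -6   1   4 ]
R3 <- R3 - (-1)*R1:  [  0  -6  -1   3 ]
R4 <- R4 - (-1)*R1:  [   0  -18   -5    5 ]
R3 <- R3 - (1)*R2:  [  0   0  -2  -1 ]
R4 <- R4 - (3)*R2:  [  0   0  -8  -7 ]
R4 <- R4 - (4)*R3:  [  0   0   0  -3 ]
Row echelon form:
[ 3   6  -2  -1 ]
[ 0  -6   1   4 ]
[ 0   0  -2  -1 ]
[ 0   0   0  -3 ]

REF = [3 6 -2 -1; 0 -6 1 4; 0 0 -2 -1; 0 0 0 -3]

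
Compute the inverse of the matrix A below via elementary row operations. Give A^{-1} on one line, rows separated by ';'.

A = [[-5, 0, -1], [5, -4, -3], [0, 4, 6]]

Gauss-Jordan on [A | I]:
R1 <- (1/-5)*R1:  [    1     0   1/5  |  -1/5     0     0 ]
R2 <- R2 - (5)*R1:  [  0  -4  -4  |   1   1   0 ]
R2 <- (1/-4)*R2:  [    0     1     1  |  -1/4  -1/4     0 ]
R3 <- R3 - (4)*R2:  [ 0  0  2  |  1  1  1 ]
R3 <- (1/2)*R3:  [   0    0    1  |  1/2  1/2  1/2 ]
R1 <- R1 - (1/5)*R3:  [     1      0      0  |  -3/10  -1/10  -1/10 ]
R2 <- R2 - (1)*R3:  [    0     1     0  |  -3/4  -3/4  -1/2 ]
Right block of [I | A^{-1}] is the inverse:
[ -3/10  -1/10  -1/10 ]
[  -3/4   -3/4   -1/2 ]
[   1/2    1/2    1/2 ]

inverse = [-3/10 -1/10 -1/10; -3/4 -3/4 -1/2; 1/2 1/2 1/2]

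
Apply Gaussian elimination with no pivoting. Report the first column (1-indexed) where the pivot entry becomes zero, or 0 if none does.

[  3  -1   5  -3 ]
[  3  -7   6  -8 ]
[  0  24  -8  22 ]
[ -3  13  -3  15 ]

Naive forward elimination:
R2 <- R2 - (1)*R1:  [  0  -6   1  -5 ]
R4 <- R4 - (-1)*R1:  [  0  12   2  12 ]
R3 <- R3 - (-4)*R2:  [  0   0  -4   2 ]
R4 <- R4 - (-2)*R2:  [ 0  0  4  2 ]
R4 <- R4 - (-1)*R3:  [ 0  0  0  4 ]
All pivots nonzero; naive elimination completes without hitting a zero pivot.

first zero-pivot column = 0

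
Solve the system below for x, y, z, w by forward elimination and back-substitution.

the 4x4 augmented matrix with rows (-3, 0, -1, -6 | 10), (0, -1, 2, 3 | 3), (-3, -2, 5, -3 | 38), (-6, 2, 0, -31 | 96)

(3, -5, 5, -4)

Forward elimination on [A|b]:
R3 <- R3 - (1)*R1:  [  0  -2   6   3  28 ]
R4 <- R4 - (2)*R1:  [   0    2    2  -19   76 ]
R3 <- R3 - (2)*R2:  [  0   0   2  -3  22 ]
R4 <- R4 - (-2)*R2:  [   0    0    6  -13   82 ]
R4 <- R4 - (3)*R3:  [  0   0   0  -4  16 ]
Row echelon form:
[ -3   0  -1  -6  |  10 ]
[  0  -1   2   3  |   3 ]
[  0   0   2  -3  |  22 ]
[  0   0   0  -4  |  16 ]
Back-substitution:
w = (16) / -4 = -4
z = (22 - (-3)*(-4)) / 2 = 5
y = (3 - (2)*(5) - (3)*(-4)) / -1 = -5
x = (10 - (-1)*(5) - (-6)*(-4)) / -3 = 3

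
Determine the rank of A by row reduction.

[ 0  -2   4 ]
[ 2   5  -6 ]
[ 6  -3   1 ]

Row reduction:
R1 <-> R2   (pivot in column 1 was zero)
[ 2   5  -6 ]
[ 0  -2   4 ]
[ 6  -3   1 ]
R3 <- R3 - (3)*R1:  [   0  -18   19 ]
R3 <- R3 - (9)*R2:  [   0    0  -17 ]
Row echelon form:
[ 2   5   -6 ]
[ 0  -2    4 ]
[ 0   0  -17 ]
Nonzero rows / pivot columns: 3

rank(A) = 3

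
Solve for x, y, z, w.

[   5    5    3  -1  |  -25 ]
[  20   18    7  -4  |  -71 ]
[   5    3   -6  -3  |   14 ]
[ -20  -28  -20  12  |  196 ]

Forward elimination on [A|b]:
R2 <- R2 - (4)*R1:  [  0  -2  -5   0  29 ]
R3 <- R3 - (1)*R1:  [  0  -2  -9  -2  39 ]
R4 <- R4 - (-4)*R1:  [  0  -8  -8   8  96 ]
R3 <- R3 - (1)*R2:  [  0   0  -4  -2  10 ]
R4 <- R4 - (4)*R2:  [   0    0   12    8  -20 ]
R4 <- R4 - (-3)*R3:  [  0   0   0   2  10 ]
Row echelon form:
[ 5   5   3  -1  |  -25 ]
[ 0  -2  -5   0  |   29 ]
[ 0   0  -4  -2  |   10 ]
[ 0   0   0   2  |   10 ]
Back-substitution:
w = (10) / 2 = 5
z = (10 - (-2)*(5)) / -4 = -5
y = (29 - (-5)*(-5)) / -2 = -2
x = (-25 - (5)*(-2) - (3)*(-5) - (-1)*(5)) / 5 = 1

(1, -2, -5, 5)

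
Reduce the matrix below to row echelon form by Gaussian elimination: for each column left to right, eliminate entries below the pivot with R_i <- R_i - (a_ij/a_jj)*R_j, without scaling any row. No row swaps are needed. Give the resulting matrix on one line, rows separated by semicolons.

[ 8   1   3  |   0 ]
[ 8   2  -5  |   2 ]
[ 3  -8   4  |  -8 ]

REF = [8 1 3 0; 0 1 -8 2; 0 0 -513/8 35/4]

Forward elimination:
R2 <- R2 - (1)*R1:  [  0   1  -8   2 ]
R3 <- R3 - (3/8)*R1:  [     0  -67/8   23/8     -8 ]
R3 <- R3 - (-67/8)*R2:  [      0       0  -513/8    35/4 ]
Row echelon form:
[ 8  1       3  |     0 ]
[ 0  1      -8  |     2 ]
[ 0  0  -513/8  |  35/4 ]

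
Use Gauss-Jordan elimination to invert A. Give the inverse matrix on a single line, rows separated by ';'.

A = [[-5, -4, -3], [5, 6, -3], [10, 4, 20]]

Gauss-Jordan on [A | I]:
R1 <- (1/-5)*R1:  [    1   4/5   3/5  |  -1/5     0     0 ]
R2 <- R2 - (5)*R1:  [  0   2  -6  |   1   1   0 ]
R3 <- R3 - (10)*R1:  [  0  -4  14  |   2   0   1 ]
R2 <- (1/2)*R2:  [   0    1   -3  |  1/2  1/2    0 ]
R1 <- R1 - (4/5)*R2:  [    1     0     3  |  -3/5  -2/5     0 ]
R3 <- R3 - (-4)*R2:  [ 0  0  2  |  4  2  1 ]
R3 <- (1/2)*R3:  [   0    0    1  |    2    1  1/2 ]
R1 <- R1 - (3)*R3:  [     1      0      0  |  -33/5  -17/5   -3/2 ]
R2 <- R2 - (-3)*R3:  [    0     1     0  |  13/2   7/2   3/2 ]
Right block of [I | A^{-1}] is the inverse:
[ -33/5  -17/5  -3/2 ]
[  13/2    7/2   3/2 ]
[     2      1   1/2 ]

inverse = [-33/5 -17/5 -3/2; 13/2 7/2 3/2; 2 1 1/2]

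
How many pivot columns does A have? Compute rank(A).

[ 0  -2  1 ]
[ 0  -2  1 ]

rank(A) = 1

Row reduction:
R2 <- R2 - (1)*R1:  [ 0  0  0 ]
Row echelon form:
[ 0  -2  1 ]
[ 0   0  0 ]
Nonzero rows / pivot columns: 1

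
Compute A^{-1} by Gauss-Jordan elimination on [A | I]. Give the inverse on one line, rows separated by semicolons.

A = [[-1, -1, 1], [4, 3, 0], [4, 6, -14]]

inverse = [21 4 3/2; -28 -5 -2; -6 -1 -1/2]

Gauss-Jordan on [A | I]:
R1 <- (1/-1)*R1:  [  1   1  -1  |  -1   0   0 ]
R2 <- R2 - (4)*R1:  [  0  -1   4  |   4   1   0 ]
R3 <- R3 - (4)*R1:  [   0    2  -10  |    4    0    1 ]
R2 <- (1/-1)*R2:  [  0   1  -4  |  -4  -1   0 ]
R1 <- R1 - (1)*R2:  [ 1  0  3  |  3  1  0 ]
R3 <- R3 - (2)*R2:  [  0   0  -2  |  12   2   1 ]
R3 <- (1/-2)*R3:  [    0     0     1  |    -6    -1  -1/2 ]
R1 <- R1 - (3)*R3:  [   1    0    0  |   21    4  3/2 ]
R2 <- R2 - (-4)*R3:  [   0    1    0  |  -28   -5   -2 ]
Right block of [I | A^{-1}] is the inverse:
[  21   4   3/2 ]
[ -28  -5    -2 ]
[  -6  -1  -1/2 ]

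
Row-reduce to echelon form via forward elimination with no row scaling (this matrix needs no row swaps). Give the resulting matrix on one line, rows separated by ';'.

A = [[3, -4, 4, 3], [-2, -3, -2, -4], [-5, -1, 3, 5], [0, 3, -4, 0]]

Forward elimination:
R2 <- R2 - (-2/3)*R1:  [     0  -17/3    2/3     -2 ]
R3 <- R3 - (-5/3)*R1:  [     0  -23/3   29/3     10 ]
R3 <- R3 - (23/17)*R2:  [      0       0  149/17  216/17 ]
R4 <- R4 - (-9/17)*R2:  [      0       0  -62/17  -18/17 ]
R4 <- R4 - (-62/149)*R3:  [       0        0        0  630/149 ]
Row echelon form:
[ 3     -4       4        3 ]
[ 0  -17/3     2/3       -2 ]
[ 0      0  149/17   216/17 ]
[ 0      0       0  630/149 ]

REF = [3 -4 4 3; 0 -17/3 2/3 -2; 0 0 149/17 216/17; 0 0 0 630/149]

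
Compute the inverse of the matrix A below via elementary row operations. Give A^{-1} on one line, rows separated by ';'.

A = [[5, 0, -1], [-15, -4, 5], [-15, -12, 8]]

inverse = [7/5 3/5 -1/5; 9/4 5/4 -1/2; 6 3 -1]

Gauss-Jordan on [A | I]:
R1 <- (1/5)*R1:  [    1     0  -1/5  |   1/5     0     0 ]
R2 <- R2 - (-15)*R1:  [  0  -4   2  |   3   1   0 ]
R3 <- R3 - (-15)*R1:  [   0  -12    5  |    3    0    1 ]
R2 <- (1/-4)*R2:  [    0     1  -1/2  |  -3/4  -1/4     0 ]
R3 <- R3 - (-12)*R2:  [  0   0  -1  |  -6  -3   1 ]
R3 <- (1/-1)*R3:  [  0   0   1  |   6   3  -1 ]
R1 <- R1 - (-1/5)*R3:  [    1     0     0  |   7/5   3/5  -1/5 ]
R2 <- R2 - (-1/2)*R3:  [    0     1     0  |   9/4   5/4  -1/2 ]
Right block of [I | A^{-1}] is the inverse:
[ 7/5  3/5  -1/5 ]
[ 9/4  5/4  -1/2 ]
[   6    3    -1 ]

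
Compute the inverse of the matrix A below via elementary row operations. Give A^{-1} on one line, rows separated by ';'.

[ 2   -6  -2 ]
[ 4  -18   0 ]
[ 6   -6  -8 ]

Gauss-Jordan on [A | I]:
R1 <- (1/2)*R1:  [   1   -3   -1  |  1/2    0    0 ]
R2 <- R2 - (4)*R1:  [  0  -6   4  |  -2   1   0 ]
R3 <- R3 - (6)*R1:  [  0  12  -2  |  -3   0   1 ]
R2 <- (1/-6)*R2:  [    0     1  -2/3  |   1/3  -1/6     0 ]
R1 <- R1 - (-3)*R2:  [    1     0    -3  |   3/2  -1/2     0 ]
R3 <- R3 - (12)*R2:  [  0   0   6  |  -7   2   1 ]
R3 <- (1/6)*R3:  [    0     0     1  |  -7/6   1/3   1/6 ]
R1 <- R1 - (-3)*R3:  [   1    0    0  |   -2  1/2  1/2 ]
R2 <- R2 - (-2/3)*R3:  [    0     1     0  |  -4/9  1/18   1/9 ]
Right block of [I | A^{-1}] is the inverse:
[   -2   1/2  1/2 ]
[ -4/9  1/18  1/9 ]
[ -7/6   1/3  1/6 ]

inverse = [-2 1/2 1/2; -4/9 1/18 1/9; -7/6 1/3 1/6]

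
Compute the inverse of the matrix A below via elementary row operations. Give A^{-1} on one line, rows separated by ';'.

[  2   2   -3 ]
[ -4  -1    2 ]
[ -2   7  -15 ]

Gauss-Jordan on [A | I]:
R1 <- (1/2)*R1:  [    1     1  -3/2  |   1/2     0     0 ]
R2 <- R2 - (-4)*R1:  [  0   3  -4  |   2   1   0 ]
R3 <- R3 - (-2)*R1:  [   0    9  -18  |    1    0    1 ]
R2 <- (1/3)*R2:  [    0     1  -4/3  |   2/3   1/3     0 ]
R1 <- R1 - (1)*R2:  [    1     0  -1/6  |  -1/6  -1/3     0 ]
R3 <- R3 - (9)*R2:  [  0   0  -6  |  -5  -3   1 ]
R3 <- (1/-6)*R3:  [    0     0     1  |   5/6   1/2  -1/6 ]
R1 <- R1 - (-1/6)*R3:  [     1      0      0  |  -1/36   -1/4  -1/36 ]
R2 <- R2 - (-4/3)*R3:  [    0     1     0  |  16/9     1  -2/9 ]
Right block of [I | A^{-1}] is the inverse:
[ -1/36  -1/4  -1/36 ]
[  16/9     1   -2/9 ]
[   5/6   1/2   -1/6 ]

inverse = [-1/36 -1/4 -1/36; 16/9 1 -2/9; 5/6 1/2 -1/6]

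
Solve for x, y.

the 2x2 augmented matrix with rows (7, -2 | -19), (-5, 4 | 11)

Forward elimination on [A|b]:
R2 <- R2 - (-5/7)*R1:  [     0   18/7  -18/7 ]
Row echelon form:
[ 7    -2  |    -19 ]
[ 0  18/7  |  -18/7 ]
Back-substitution:
y = (-18/7) / (18/7) = -1
x = (-19 - (-2)*(-1)) / 7 = -3

(-3, -1)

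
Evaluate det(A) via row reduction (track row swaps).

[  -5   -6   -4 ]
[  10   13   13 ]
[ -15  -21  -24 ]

det(A) = -15

Forward elimination:
R2 <- R2 - (-2)*R1:  [ 0  1  5 ]
R3 <- R3 - (3)*R1:  [   0   -3  -12 ]
R3 <- R3 - (-3)*R2:  [ 0  0  3 ]
Upper-triangular form:
[ -5  -6  -4 ]
[  0   1   5 ]
[  0   0   3 ]
det(A) = (-1)^0 * (-5) * (1) * (3) = -15  (0 row swaps -> sign +1)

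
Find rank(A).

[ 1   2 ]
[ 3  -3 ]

rank(A) = 2

Row reduction:
R2 <- R2 - (3)*R1:  [  0  -9 ]
Row echelon form:
[ 1   2 ]
[ 0  -9 ]
Nonzero rows / pivot columns: 2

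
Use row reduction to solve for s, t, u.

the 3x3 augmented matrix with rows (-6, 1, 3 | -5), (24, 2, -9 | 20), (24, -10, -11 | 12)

(0, 1, -2)

Forward elimination on [A|b]:
R2 <- R2 - (-4)*R1:  [ 0  6  3  0 ]
R3 <- R3 - (-4)*R1:  [  0  -6   1  -8 ]
R3 <- R3 - (-1)*R2:  [  0   0   4  -8 ]
Row echelon form:
[ -6  1  3  |  -5 ]
[  0  6  3  |   0 ]
[  0  0  4  |  -8 ]
Back-substitution:
u = (-8) / 4 = -2
t = (0 - (3)*(-2)) / 6 = 1
s = (-5 - (1)*(1) - (3)*(-2)) / -6 = 0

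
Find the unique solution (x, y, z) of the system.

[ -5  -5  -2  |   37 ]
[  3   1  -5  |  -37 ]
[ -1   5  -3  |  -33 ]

(-4, -5, 4)

Forward elimination on [A|b]:
R2 <- R2 - (-3/5)*R1:  [     0     -2  -31/5  -74/5 ]
R3 <- R3 - (1/5)*R1:  [      0       6   -13/5  -202/5 ]
R3 <- R3 - (-3)*R2:  [      0       0  -106/5  -424/5 ]
Row echelon form:
[ -5  -5      -2  |      37 ]
[  0  -2   -31/5  |   -74/5 ]
[  0   0  -106/5  |  -424/5 ]
Back-substitution:
z = (-424/5) / (-106/5) = 4
y = (-74/5 - (-31/5)*(4)) / -2 = -5
x = (37 - (-5)*(-5) - (-2)*(4)) / -5 = -4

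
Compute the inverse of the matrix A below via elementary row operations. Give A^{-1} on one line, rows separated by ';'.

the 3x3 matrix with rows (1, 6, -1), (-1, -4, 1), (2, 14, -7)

inverse = [-7/5 -14/5 -1/5; 1/2 1/2 0; 3/5 1/5 -1/5]

Gauss-Jordan on [A | I]:
R2 <- R2 - (-1)*R1:  [ 0  2  0  |  1  1  0 ]
R3 <- R3 - (2)*R1:  [  0   2  -5  |  -2   0   1 ]
R2 <- (1/2)*R2:  [   0    1    0  |  1/2  1/2    0 ]
R1 <- R1 - (6)*R2:  [  1   0  -1  |  -2  -3   0 ]
R3 <- R3 - (2)*R2:  [  0   0  -5  |  -3  -1   1 ]
R3 <- (1/-5)*R3:  [    0     0     1  |   3/5   1/5  -1/5 ]
R1 <- R1 - (-1)*R3:  [     1      0      0  |   -7/5  -14/5   -1/5 ]
Right block of [I | A^{-1}] is the inverse:
[ -7/5  -14/5  -1/5 ]
[  1/2    1/2     0 ]
[  3/5    1/5  -1/5 ]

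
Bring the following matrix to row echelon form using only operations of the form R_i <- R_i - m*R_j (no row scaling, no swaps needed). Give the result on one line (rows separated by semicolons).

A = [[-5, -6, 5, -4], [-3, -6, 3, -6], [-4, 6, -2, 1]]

REF = [-5 -6 5 -4; 0 -12/5 0 -18/5; 0 0 -6 -12]

Forward elimination:
R2 <- R2 - (3/5)*R1:  [     0  -12/5      0  -18/5 ]
R3 <- R3 - (4/5)*R1:  [    0  54/5    -6  21/5 ]
R3 <- R3 - (-9/2)*R2:  [   0    0   -6  -12 ]
Row echelon form:
[ -5     -6   5     -4 ]
[  0  -12/5   0  -18/5 ]
[  0      0  -6    -12 ]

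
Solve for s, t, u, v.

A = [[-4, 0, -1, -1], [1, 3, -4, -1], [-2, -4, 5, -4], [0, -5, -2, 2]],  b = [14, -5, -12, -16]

(-5, 4, 2, 4)

Forward elimination on [A|b]:
R2 <- R2 - (-1/4)*R1:  [     0      3  -17/4   -5/4   -3/2 ]
R3 <- R3 - (1/2)*R1:  [    0    -4  11/2  -7/2   -19 ]
R3 <- R3 - (-4/3)*R2:  [     0      0   -1/6  -31/6    -21 ]
R4 <- R4 - (-5/3)*R2:  [       0        0  -109/12    -1/12    -37/2 ]
R4 <- R4 - (109/2)*R3:  [     0      0      0  563/2   1126 ]
Row echelon form:
[ -4  0     -1     -1  |    14 ]
[  0  3  -17/4   -5/4  |  -3/2 ]
[  0  0   -1/6  -31/6  |   -21 ]
[  0  0      0  563/2  |  1126 ]
Back-substitution:
v = (1126) / (563/2) = 4
u = (-21 - (-31/6)*(4)) / (-1/6) = 2
t = (-3/2 - (-17/4)*(2) - (-5/4)*(4)) / 3 = 4
s = (14 - (-1)*(2) - (-1)*(4)) / -4 = -5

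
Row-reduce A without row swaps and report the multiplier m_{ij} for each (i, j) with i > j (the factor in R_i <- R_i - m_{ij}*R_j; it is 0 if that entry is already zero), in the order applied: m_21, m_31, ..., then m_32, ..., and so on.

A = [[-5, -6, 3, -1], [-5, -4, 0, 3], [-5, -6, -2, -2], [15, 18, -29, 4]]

Forward elimination:
R2 <- R2 - (1)*R1:  [  0   2  -3   4 ]
R3 <- R3 - (1)*R1:  [  0   0  -5  -1 ]
R4 <- R4 - (-3)*R1:  [   0    0  -20    1 ]
R3: entry in column 2 is already 0 -> m_{32} = 0 (no row operation needed)
R4: entry in column 2 is already 0 -> m_{42} = 0 (no row operation needed)
R4 <- R4 - (4)*R3:  [ 0  0  0  5 ]
Multipliers (in order of application): m_{21} = 1, m_{31} = 1, m_{41} = -3, m_{32} = 0, m_{42} = 0, m_{43} = 4

multipliers: 1, 1, -3, 0, 0, 4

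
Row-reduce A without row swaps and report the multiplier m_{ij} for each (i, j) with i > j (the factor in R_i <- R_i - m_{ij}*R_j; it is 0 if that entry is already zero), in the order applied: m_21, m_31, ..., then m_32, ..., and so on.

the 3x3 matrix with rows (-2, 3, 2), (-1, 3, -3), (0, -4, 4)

multipliers: 1/2, 0, -8/3

Forward elimination:
R2 <- R2 - (1/2)*R1:  [   0  3/2   -4 ]
R3: entry in column 1 is already 0 -> m_{31} = 0 (no row operation needed)
R3 <- R3 - (-8/3)*R2:  [     0      0  -20/3 ]
Multipliers (in order of application): m_{21} = 1/2, m_{31} = 0, m_{32} = -8/3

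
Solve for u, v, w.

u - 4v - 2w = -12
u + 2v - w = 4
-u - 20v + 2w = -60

(-4, 3, -2)

Forward elimination on [A|b]:
R2 <- R2 - (1)*R1:  [  0   6   1  16 ]
R3 <- R3 - (-1)*R1:  [   0  -24    0  -72 ]
R3 <- R3 - (-4)*R2:  [  0   0   4  -8 ]
Row echelon form:
[ 1  -4  -2  |  -12 ]
[ 0   6   1  |   16 ]
[ 0   0   4  |   -8 ]
Back-substitution:
w = (-8) / 4 = -2
v = (16 - (1)*(-2)) / 6 = 3
u = (-12 - (-4)*(3) - (-2)*(-2)) / 1 = -4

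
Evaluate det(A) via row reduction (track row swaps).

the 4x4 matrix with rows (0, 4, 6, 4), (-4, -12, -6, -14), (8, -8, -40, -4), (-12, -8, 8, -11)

det(A) = -192

Forward elimination:
R1 <-> R2   (pivot in column 1 was zero)
[  -4  -12   -6  -14 ]
[   0    4    6    4 ]
[   8   -8  -40   -4 ]
[ -12   -8    8  -11 ]
R3 <- R3 - (-2)*R1:  [   0  -32  -52  -32 ]
R4 <- R4 - (3)*R1:  [  0  28  26  31 ]
R3 <- R3 - (-8)*R2:  [  0   0  -4   0 ]
R4 <- R4 - (7)*R2:  [   0    0  -16    3 ]
R4 <- R4 - (4)*R3:  [ 0  0  0  3 ]
Upper-triangular form:
[ -4  -12  -6  -14 ]
[  0    4   6    4 ]
[  0    0  -4    0 ]
[  0    0   0    3 ]
det(A) = (-1)^1 * (-4) * (4) * (-4) * (3) = -192  (1 row swap -> sign -1)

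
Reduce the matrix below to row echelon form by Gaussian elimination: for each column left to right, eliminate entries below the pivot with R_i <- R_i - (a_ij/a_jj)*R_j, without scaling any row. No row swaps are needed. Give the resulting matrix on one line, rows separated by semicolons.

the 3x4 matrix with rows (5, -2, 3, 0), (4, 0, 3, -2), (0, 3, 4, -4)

REF = [5 -2 3 0; 0 8/5 3/5 -2; 0 0 23/8 -1/4]

Forward elimination:
R2 <- R2 - (4/5)*R1:  [   0  8/5  3/5   -2 ]
R3 <- R3 - (15/8)*R2:  [    0     0  23/8  -1/4 ]
Row echelon form:
[ 5   -2     3     0 ]
[ 0  8/5   3/5    -2 ]
[ 0    0  23/8  -1/4 ]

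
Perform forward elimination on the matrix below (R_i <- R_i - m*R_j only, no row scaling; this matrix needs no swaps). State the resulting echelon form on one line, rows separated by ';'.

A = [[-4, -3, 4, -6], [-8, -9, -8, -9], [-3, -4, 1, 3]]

REF = [-4 -3 4 -6; 0 -3 -16 3; 0 0 22/3 23/4]

Forward elimination:
R2 <- R2 - (2)*R1:  [   0   -3  -16    3 ]
R3 <- R3 - (3/4)*R1:  [    0  -7/4    -2  15/2 ]
R3 <- R3 - (7/12)*R2:  [    0     0  22/3  23/4 ]
Row echelon form:
[ -4  -3     4    -6 ]
[  0  -3   -16     3 ]
[  0   0  22/3  23/4 ]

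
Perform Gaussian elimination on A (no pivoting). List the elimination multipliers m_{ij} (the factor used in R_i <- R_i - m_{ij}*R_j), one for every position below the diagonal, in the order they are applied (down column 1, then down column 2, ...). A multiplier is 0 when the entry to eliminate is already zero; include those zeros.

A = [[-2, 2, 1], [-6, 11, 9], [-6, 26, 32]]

Forward elimination:
R2 <- R2 - (3)*R1:  [ 0  5  6 ]
R3 <- R3 - (3)*R1:  [  0  20  29 ]
R3 <- R3 - (4)*R2:  [ 0  0  5 ]
Multipliers (in order of application): m_{21} = 3, m_{31} = 3, m_{32} = 4

multipliers: 3, 3, 4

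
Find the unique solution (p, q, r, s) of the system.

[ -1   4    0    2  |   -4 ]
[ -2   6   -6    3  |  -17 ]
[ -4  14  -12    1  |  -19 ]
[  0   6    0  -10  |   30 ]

(-2, 0, 2, -3)

Forward elimination on [A|b]:
R2 <- R2 - (2)*R1:  [  0  -2  -6  -1  -9 ]
R3 <- R3 - (4)*R1:  [   0   -2  -12   -7   -3 ]
R3 <- R3 - (1)*R2:  [  0   0  -6  -6   6 ]
R4 <- R4 - (-3)*R2:  [   0    0  -18  -13    3 ]
R4 <- R4 - (3)*R3:  [   0    0    0    5  -15 ]
Row echelon form:
[ -1   4   0   2  |   -4 ]
[  0  -2  -6  -1  |   -9 ]
[  0   0  -6  -6  |    6 ]
[  0   0   0   5  |  -15 ]
Back-substitution:
s = (-15) / 5 = -3
r = (6 - (-6)*(-3)) / -6 = 2
q = (-9 - (-6)*(2) - (-1)*(-3)) / -2 = 0
p = (-4 - (4)*(0) - (2)*(-3)) / -1 = -2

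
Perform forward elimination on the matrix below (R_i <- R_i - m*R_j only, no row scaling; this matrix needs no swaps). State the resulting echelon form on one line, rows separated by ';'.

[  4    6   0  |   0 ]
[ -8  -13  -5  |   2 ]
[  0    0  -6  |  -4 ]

REF = [4 6 0 0; 0 -1 -5 2; 0 0 -6 -4]

Forward elimination:
R2 <- R2 - (-2)*R1:  [  0  -1  -5   2 ]
Row echelon form:
[ 4   6   0  |   0 ]
[ 0  -1  -5  |   2 ]
[ 0   0  -6  |  -4 ]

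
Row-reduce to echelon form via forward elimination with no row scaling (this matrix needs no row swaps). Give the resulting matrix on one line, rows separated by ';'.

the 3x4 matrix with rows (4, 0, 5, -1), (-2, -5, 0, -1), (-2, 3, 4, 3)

REF = [4 0 5 -1; 0 -5 5/2 -3/2; 0 0 8 8/5]

Forward elimination:
R2 <- R2 - (-1/2)*R1:  [    0    -5   5/2  -3/2 ]
R3 <- R3 - (-1/2)*R1:  [    0     3  13/2   5/2 ]
R3 <- R3 - (-3/5)*R2:  [   0    0    8  8/5 ]
Row echelon form:
[ 4   0    5    -1 ]
[ 0  -5  5/2  -3/2 ]
[ 0   0    8   8/5 ]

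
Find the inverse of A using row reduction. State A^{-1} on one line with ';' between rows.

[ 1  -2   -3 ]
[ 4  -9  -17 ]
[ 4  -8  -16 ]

Gauss-Jordan on [A | I]:
R2 <- R2 - (4)*R1:  [  0  -1  -5  |  -4   1   0 ]
R3 <- R3 - (4)*R1:  [  0   0  -4  |  -4   0   1 ]
R2 <- (1/-1)*R2:  [  0   1   5  |   4  -1   0 ]
R1 <- R1 - (-2)*R2:  [  1   0   7  |   9  -2   0 ]
R3 <- (1/-4)*R3:  [    0     0     1  |     1     0  -1/4 ]
R1 <- R1 - (7)*R3:  [   1    0    0  |    2   -2  7/4 ]
R2 <- R2 - (5)*R3:  [   0    1    0  |   -1   -1  5/4 ]
Right block of [I | A^{-1}] is the inverse:
[  2  -2   7/4 ]
[ -1  -1   5/4 ]
[  1   0  -1/4 ]

inverse = [2 -2 7/4; -1 -1 5/4; 1 0 -1/4]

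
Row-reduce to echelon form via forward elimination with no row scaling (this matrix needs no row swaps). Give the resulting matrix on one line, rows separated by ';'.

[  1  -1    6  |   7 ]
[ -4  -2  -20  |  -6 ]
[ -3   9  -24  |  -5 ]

REF = [1 -1 6 7; 0 -6 4 22; 0 0 -2 38]

Forward elimination:
R2 <- R2 - (-4)*R1:  [  0  -6   4  22 ]
R3 <- R3 - (-3)*R1:  [  0   6  -6  16 ]
R3 <- R3 - (-1)*R2:  [  0   0  -2  38 ]
Row echelon form:
[ 1  -1   6  |   7 ]
[ 0  -6   4  |  22 ]
[ 0   0  -2  |  38 ]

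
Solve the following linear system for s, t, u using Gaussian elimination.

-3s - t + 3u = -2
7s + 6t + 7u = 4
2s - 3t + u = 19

Forward elimination on [A|b]:
R2 <- R2 - (-7/3)*R1:  [    0  11/3    14  -2/3 ]
R3 <- R3 - (-2/3)*R1:  [     0  -11/3      3   53/3 ]
R3 <- R3 - (-1)*R2:  [  0   0  17  17 ]
Row echelon form:
[ -3    -1   3  |    -2 ]
[  0  11/3  14  |  -2/3 ]
[  0     0  17  |    17 ]
Back-substitution:
u = (17) / 17 = 1
t = (-2/3 - (14)*(1)) / (11/3) = -4
s = (-2 - (-1)*(-4) - (3)*(1)) / -3 = 3

(3, -4, 1)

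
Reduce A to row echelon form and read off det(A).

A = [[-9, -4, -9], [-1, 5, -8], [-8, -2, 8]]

det(A) = -882

Forward elimination:
R2 <- R2 - (1/9)*R1:  [    0  49/9    -7 ]
R3 <- R3 - (8/9)*R1:  [    0  14/9    16 ]
R3 <- R3 - (2/7)*R2:  [  0   0  18 ]
Upper-triangular form:
[ -9    -4  -9 ]
[  0  49/9  -7 ]
[  0     0  18 ]
det(A) = (-1)^0 * (-9) * (49/9) * (18) = -882  (0 row swaps -> sign +1)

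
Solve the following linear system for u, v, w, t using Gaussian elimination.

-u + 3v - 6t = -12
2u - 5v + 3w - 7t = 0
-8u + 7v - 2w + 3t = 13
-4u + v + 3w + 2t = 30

Forward elimination on [A|b]:
R2 <- R2 - (-2)*R1:  [   0    1    3  -19  -24 ]
R3 <- R3 - (8)*R1:  [   0  -17   -2   51  109 ]
R4 <- R4 - (4)*R1:  [   0  -11    3   26   78 ]
R3 <- R3 - (-17)*R2:  [    0     0    49  -272  -299 ]
R4 <- R4 - (-11)*R2:  [    0     0    36  -183  -186 ]
R4 <- R4 - (36/49)*R3:  [       0        0        0   825/49  1650/49 ]
Row echelon form:
[ -1  3   0      -6  |      -12 ]
[  0  1   3     -19  |      -24 ]
[  0  0  49    -272  |     -299 ]
[  0  0   0  825/49  |  1650/49 ]
Back-substitution:
t = (1650/49) / (825/49) = 2
w = (-299 - (-272)*(2)) / 49 = 5
v = (-24 - (3)*(5) - (-19)*(2)) / 1 = -1
u = (-12 - (3)*(-1) - (-6)*(2)) / -1 = -3

(-3, -1, 5, 2)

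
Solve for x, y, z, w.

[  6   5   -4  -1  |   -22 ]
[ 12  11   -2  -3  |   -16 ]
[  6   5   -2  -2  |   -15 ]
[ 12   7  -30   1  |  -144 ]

Forward elimination on [A|b]:
R2 <- R2 - (2)*R1:  [  0   1   6  -1  28 ]
R3 <- R3 - (1)*R1:  [  0   0   2  -1   7 ]
R4 <- R4 - (2)*R1:  [    0    -3   -22     3  -100 ]
R4 <- R4 - (-3)*R2:  [   0    0   -4    0  -16 ]
R4 <- R4 - (-2)*R3:  [  0   0   0  -2  -2 ]
Row echelon form:
[ 6  5  -4  -1  |  -22 ]
[ 0  1   6  -1  |   28 ]
[ 0  0   2  -1  |    7 ]
[ 0  0   0  -2  |   -2 ]
Back-substitution:
w = (-2) / -2 = 1
z = (7 - (-1)*(1)) / 2 = 4
y = (28 - (6)*(4) - (-1)*(1)) / 1 = 5
x = (-22 - (5)*(5) - (-4)*(4) - (-1)*(1)) / 6 = -5

(-5, 5, 4, 1)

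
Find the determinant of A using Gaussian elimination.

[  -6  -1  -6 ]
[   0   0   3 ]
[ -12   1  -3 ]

Forward elimination:
R3 <- R3 - (2)*R1:  [ 0  3  9 ]
R2 <-> R3   (pivot in column 2 was zero)
[ -6  -1  -6 ]
[  0   3   9 ]
[  0   0   3 ]
Upper-triangular form:
[ -6  -1  -6 ]
[  0   3   9 ]
[  0   0   3 ]
det(A) = (-1)^1 * (-6) * (3) * (3) = 54  (1 row swap -> sign -1)

det(A) = 54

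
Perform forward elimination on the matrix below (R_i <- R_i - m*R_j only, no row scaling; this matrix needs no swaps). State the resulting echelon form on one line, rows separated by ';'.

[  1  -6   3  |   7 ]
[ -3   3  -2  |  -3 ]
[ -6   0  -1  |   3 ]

REF = [1 -6 3 7; 0 -15 7 18; 0 0 1/5 9/5]

Forward elimination:
R2 <- R2 - (-3)*R1:  [   0  -15    7   18 ]
R3 <- R3 - (-6)*R1:  [   0  -36   17   45 ]
R3 <- R3 - (12/5)*R2:  [   0    0  1/5  9/5 ]
Row echelon form:
[ 1   -6    3  |    7 ]
[ 0  -15    7  |   18 ]
[ 0    0  1/5  |  9/5 ]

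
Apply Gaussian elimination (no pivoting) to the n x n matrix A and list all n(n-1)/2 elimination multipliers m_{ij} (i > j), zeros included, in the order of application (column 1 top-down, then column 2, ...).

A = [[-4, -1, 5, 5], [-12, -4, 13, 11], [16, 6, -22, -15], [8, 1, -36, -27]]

multipliers: 3, -4, -2, -2, 1, 4

Forward elimination:
R2 <- R2 - (3)*R1:  [  0  -1  -2  -4 ]
R3 <- R3 - (-4)*R1:  [  0   2  -2   5 ]
R4 <- R4 - (-2)*R1:  [   0   -1  -26  -17 ]
R3 <- R3 - (-2)*R2:  [  0   0  -6  -3 ]
R4 <- R4 - (1)*R2:  [   0    0  -24  -13 ]
R4 <- R4 - (4)*R3:  [  0   0   0  -1 ]
Multipliers (in order of application): m_{21} = 3, m_{31} = -4, m_{41} = -2, m_{32} = -2, m_{42} = 1, m_{43} = 4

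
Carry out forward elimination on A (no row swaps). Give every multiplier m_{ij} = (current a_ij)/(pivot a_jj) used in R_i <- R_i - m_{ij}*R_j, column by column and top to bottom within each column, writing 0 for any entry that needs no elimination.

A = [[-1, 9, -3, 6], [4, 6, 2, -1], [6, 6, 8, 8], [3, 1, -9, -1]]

Forward elimination:
R2 <- R2 - (-4)*R1:  [   0   42  -10   23 ]
R3 <- R3 - (-6)*R1:  [   0   60  -10   44 ]
R4 <- R4 - (-3)*R1:  [   0   28  -18   17 ]
R3 <- R3 - (10/7)*R2:  [    0     0  30/7  78/7 ]
R4 <- R4 - (2/3)*R2:  [     0      0  -34/3    5/3 ]
R4 <- R4 - (-119/45)*R3:  [      0       0       0  467/15 ]
Multipliers (in order of application): m_{21} = -4, m_{31} = -6, m_{41} = -3, m_{32} = 10/7, m_{42} = 2/3, m_{43} = -119/45

multipliers: -4, -6, -3, 10/7, 2/3, -119/45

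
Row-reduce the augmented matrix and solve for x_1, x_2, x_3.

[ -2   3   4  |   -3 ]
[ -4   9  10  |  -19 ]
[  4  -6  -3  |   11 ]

(-4, -5, 1)

Forward elimination on [A|b]:
R2 <- R2 - (2)*R1:  [   0    3    2  -13 ]
R3 <- R3 - (-2)*R1:  [ 0  0  5  5 ]
Row echelon form:
[ -2  3  4  |   -3 ]
[  0  3  2  |  -13 ]
[  0  0  5  |    5 ]
Back-substitution:
x_3 = (5) / 5 = 1
x_2 = (-13 - (2)*(1)) / 3 = -5
x_1 = (-3 - (3)*(-5) - (4)*(1)) / -2 = -4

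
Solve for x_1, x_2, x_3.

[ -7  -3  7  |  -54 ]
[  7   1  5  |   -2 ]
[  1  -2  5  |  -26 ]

(2, 4, -4)

Forward elimination on [A|b]:
R2 <- R2 - (-1)*R1:  [   0   -2   12  -56 ]
R3 <- R3 - (-1/7)*R1:  [      0   -17/7       6  -236/7 ]
R3 <- R3 - (17/14)*R2:  [     0      0  -60/7  240/7 ]
Row echelon form:
[ -7  -3      7  |    -54 ]
[  0  -2     12  |    -56 ]
[  0   0  -60/7  |  240/7 ]
Back-substitution:
x_3 = (240/7) / (-60/7) = -4
x_2 = (-56 - (12)*(-4)) / -2 = 4
x_1 = (-54 - (-3)*(4) - (7)*(-4)) / -7 = 2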